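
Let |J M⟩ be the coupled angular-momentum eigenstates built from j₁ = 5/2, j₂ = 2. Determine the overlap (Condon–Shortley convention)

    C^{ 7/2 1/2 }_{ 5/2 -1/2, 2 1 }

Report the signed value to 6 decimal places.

-0.557773  (= −√(14/45))

√[8·1!4!3!/9! · 2!3!3!1!4!3!] = √(1152/35)
  +(−1)^0/∏(0,1,3,3,1,0)! = 1/36  (running 1/36)
  +(−1)^1/∏(1,0,2,2,2,1)! = -1/8  (running -7/72)
⟨..|..⟩ = √(1152/35)·(-7/72) = -0.557773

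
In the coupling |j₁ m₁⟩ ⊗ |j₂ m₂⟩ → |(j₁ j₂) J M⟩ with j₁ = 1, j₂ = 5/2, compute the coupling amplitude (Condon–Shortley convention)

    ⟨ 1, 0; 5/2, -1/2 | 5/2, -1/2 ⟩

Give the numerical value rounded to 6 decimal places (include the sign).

+√(1/35) ≈ +0.169031

j₁+j₂−J=1  J+j₁−j₂=1  J−j₁+j₂=4  j₁+j₂+J+1=7
(j₁±m₁, j₂±m₂, J±M) = (1,1,2,3,2,3)
P² = 144/35
sum k=0..1:
  [0] +1/4 = 1/4
  [1] −1/6 = -1/6
S = 1/12
C² = P²·S² = 1/35 ; C = +0.169031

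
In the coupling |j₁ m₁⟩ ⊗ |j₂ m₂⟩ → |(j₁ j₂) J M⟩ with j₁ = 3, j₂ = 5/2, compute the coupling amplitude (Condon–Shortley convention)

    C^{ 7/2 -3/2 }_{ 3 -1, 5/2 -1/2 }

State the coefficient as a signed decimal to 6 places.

-0.487950

j₁+j₂−J=2  J+j₁−j₂=4  J−j₁+j₂=3  j₁+j₂+J+1=10
(j₁±m₁, j₂±m₂, J±M) = (2,4,2,3,2,5)
P² = 3072/35
sum k=0..2:
  [0] +1/96 = 1/96
  [1] −1/12 = -1/12
  [2] +1/48 = 1/48
S = -5/96
C² = P²·S² = 5/21 ; C = -0.487950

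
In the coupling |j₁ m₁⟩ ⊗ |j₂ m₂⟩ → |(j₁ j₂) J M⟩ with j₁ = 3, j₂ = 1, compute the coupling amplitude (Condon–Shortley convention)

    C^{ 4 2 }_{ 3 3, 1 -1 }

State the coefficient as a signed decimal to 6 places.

√[9·0!6!2!/9! · 6!0!0!2!6!2!] = √(518400/7)
  +(−1)^0/∏(0,0,0,0,6,2)! = 1/1440  (running 1/1440)
⟨..|..⟩ = √(518400/7)·(1/1440) = +0.188982

+√(1/28) ≈ +0.188982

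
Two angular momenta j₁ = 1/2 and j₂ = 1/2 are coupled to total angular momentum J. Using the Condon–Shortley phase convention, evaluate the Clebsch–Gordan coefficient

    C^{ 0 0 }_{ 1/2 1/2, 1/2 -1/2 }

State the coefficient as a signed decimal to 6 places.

√[1·1!0!0!/2! · 1!0!0!1!0!0!] = √(1/2)
  +(−1)^0/∏(0,1,0,0,0,0)! = 1  (running 1)
⟨..|..⟩ = √(1/2)·(1) = +0.707107

+0.707107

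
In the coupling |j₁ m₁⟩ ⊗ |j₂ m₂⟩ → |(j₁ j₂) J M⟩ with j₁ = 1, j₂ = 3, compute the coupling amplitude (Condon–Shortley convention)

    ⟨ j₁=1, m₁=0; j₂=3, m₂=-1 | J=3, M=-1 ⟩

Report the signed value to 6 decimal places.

+√(1/12) ≈ +0.288675

triangle: 1!×1!×5!/8! = 120/40320
(j±m)!: 1!×1!×2!×4!×2!×4! = 2304
prefactor² = (2J+1)×Δ×N² = 48
  k=0: +1/(0!×1!×1!×2!×0!×3!) = 1/12
  k=1: −1/(1!×0!×0!×1!×1!×4!) = -1/24
Σ = 1/24  ⇒  CG² = 48×1/24² = 1/12
CG = +√(1/12) = +0.288675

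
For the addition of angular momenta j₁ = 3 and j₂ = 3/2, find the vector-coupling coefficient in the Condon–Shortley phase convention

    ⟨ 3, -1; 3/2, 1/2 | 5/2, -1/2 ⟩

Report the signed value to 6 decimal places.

j₁+j₂−J=2  J+j₁−j₂=4  J−j₁+j₂=1  j₁+j₂+J+1=8
(j₁±m₁, j₂±m₂, J±M) = (2,4,2,1,2,3)
P² = 288/35
sum k=1..2:
  [1] −1/6 = -1/6
  [2] +1/8 = 1/8
S = -1/24
C² = P²·S² = 1/70 ; C = -0.119523

−√(1/70) ≈ -0.119523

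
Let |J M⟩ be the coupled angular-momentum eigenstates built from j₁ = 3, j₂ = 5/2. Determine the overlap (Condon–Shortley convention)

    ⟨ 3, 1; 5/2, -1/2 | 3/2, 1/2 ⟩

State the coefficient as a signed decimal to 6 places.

−√(1/105) ≈ -0.097590

triangle: 4!·2!·1!/8! = 48/40320
(j±m)!: 4!·2!·2!·3!·2!·1! = 1152
prefactor² = (2J+1)·Δ·N² = 192/35
  k=1: −1/(1!·3!·1!·1!·1!·0!) = -1/6
  k=2: +1/(2!·2!·0!·0!·2!·1!) = 1/8
Σ = -1/24  ⇒  CG² = 192/35·(-1/24)² = 1/105
CG = −√(1/105) = -0.097590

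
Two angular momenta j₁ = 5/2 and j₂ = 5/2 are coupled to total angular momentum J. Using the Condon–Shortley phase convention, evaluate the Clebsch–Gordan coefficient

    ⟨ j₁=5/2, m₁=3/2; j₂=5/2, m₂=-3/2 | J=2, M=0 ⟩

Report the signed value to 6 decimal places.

triangle: 3!·2!·2!/8! = 24/40320
(j±m)!: 4!·1!·1!·4!·2!·2! = 2304
prefactor² = (2J+1)·Δ·N² = 48/7
  k=0: +1/(0!·3!·1!·1!·1!·1!) = 1/6
  k=1: −1/(1!·2!·0!·0!·2!·2!) = -1/8
Σ = 1/24  ⇒  CG² = 48/7·1/24² = 1/84
CG = +√(1/84) = +0.109109

+0.109109  (= +√(1/84))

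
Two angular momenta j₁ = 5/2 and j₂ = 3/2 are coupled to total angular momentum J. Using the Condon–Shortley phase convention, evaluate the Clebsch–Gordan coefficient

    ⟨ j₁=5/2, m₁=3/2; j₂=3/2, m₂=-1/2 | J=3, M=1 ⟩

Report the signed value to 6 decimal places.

triangle: 1!×4!×2!/8! = 48/40320
(j±m)!: 4!×1!×1!×2!×4!×2! = 2304
prefactor² = (2J+1)×Δ×N² = 96/5
  k=0: +1/(0!×1!×1!×1!×3!×1!) = 1/6
  k=1: −1/(1!×0!×0!×0!×4!×2!) = -1/48
Σ = 7/48  ⇒  CG² = 96/5×7/48² = 49/120
CG = +√(49/120) = +0.639010

+0.639010  (= +√(49/120))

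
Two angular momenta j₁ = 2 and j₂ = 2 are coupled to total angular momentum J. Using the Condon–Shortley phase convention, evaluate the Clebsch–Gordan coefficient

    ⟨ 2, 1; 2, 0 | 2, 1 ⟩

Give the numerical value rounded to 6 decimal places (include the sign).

√[5·2!2!2!/7! · 3!1!2!2!3!1!] = √(8/7)
  +(−1)^0/∏(0,2,1,2,1,0)! = 1/4  (running 1/4)
  +(−1)^1/∏(1,1,0,1,2,1)! = -1/2  (running -1/4)
⟨..|..⟩ = √(8/7)·(-1/4) = -0.267261

-0.267261  (= −√(1/14))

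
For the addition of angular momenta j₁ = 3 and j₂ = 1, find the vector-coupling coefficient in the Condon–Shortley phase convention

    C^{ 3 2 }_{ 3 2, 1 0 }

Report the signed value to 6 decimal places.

+√(1/3) ≈ +0.577350

j₁+j₂−J=1  J+j₁−j₂=5  J−j₁+j₂=1  j₁+j₂+J+1=8
(j₁±m₁, j₂±m₂, J±M) = (5,1,1,1,5,1)
P² = 300
sum k=0..1:
  [0] +1/24 = 1/24
  [1] −1/120 = -1/120
S = 1/30
C² = P²·S² = 1/3 ; C = +0.577350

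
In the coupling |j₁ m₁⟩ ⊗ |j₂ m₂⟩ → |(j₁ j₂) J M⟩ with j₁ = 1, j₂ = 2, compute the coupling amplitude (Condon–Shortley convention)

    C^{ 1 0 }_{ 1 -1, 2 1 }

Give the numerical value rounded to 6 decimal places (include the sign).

+√(3/10) ≈ +0.547723

triangle: 2!·0!·2!/5! = 4/120
(j±m)!: 0!·2!·3!·1!·1!·1! = 12
prefactor² = (2J+1)·Δ·N² = 6/5
  k=2: +1/(2!·0!·0!·1!·0!·1!) = 1/2
Σ = 1/2  ⇒  CG² = 6/5·1/2² = 3/10
CG = +√(3/10) = +0.547723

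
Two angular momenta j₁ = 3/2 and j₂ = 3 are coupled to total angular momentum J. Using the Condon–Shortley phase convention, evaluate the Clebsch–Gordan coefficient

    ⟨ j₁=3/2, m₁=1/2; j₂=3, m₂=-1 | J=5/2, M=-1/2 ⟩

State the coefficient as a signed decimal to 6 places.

−√(1/70) ≈ -0.119523

j₁+j₂−J=2  J+j₁−j₂=1  J−j₁+j₂=4  j₁+j₂+J+1=8
(j₁±m₁, j₂±m₂, J±M) = (2,1,2,4,2,3)
P² = 288/35
sum k=0..1:
  [0] +1/8 = 1/8
  [1] −1/6 = -1/6
S = -1/24
C² = P²·S² = 1/70 ; C = -0.119523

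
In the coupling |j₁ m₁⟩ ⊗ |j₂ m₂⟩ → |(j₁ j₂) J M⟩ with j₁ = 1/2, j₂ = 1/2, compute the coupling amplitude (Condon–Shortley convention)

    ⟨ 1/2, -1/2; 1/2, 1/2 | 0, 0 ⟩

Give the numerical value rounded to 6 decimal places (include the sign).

√[1·1!0!0!/2! · 0!1!1!0!0!0!] = √(1/2)
  +(−1)^1/∏(1,0,0,0,0,0)! = -1  (running -1)
⟨..|..⟩ = √(1/2)·(-1) = -0.707107

-0.707107  (= −√(1/2))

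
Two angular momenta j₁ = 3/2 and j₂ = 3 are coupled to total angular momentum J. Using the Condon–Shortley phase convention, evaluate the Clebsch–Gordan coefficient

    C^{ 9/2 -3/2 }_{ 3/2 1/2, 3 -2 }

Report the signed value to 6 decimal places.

+0.462910

√[10·0!3!6!/10! · 2!1!1!5!3!6!] = √(86400/7)
  +(−1)^0/∏(0,0,1,1,2,5)! = 1/240  (running 1/240)
⟨..|..⟩ = √(86400/7)·(1/240) = +0.462910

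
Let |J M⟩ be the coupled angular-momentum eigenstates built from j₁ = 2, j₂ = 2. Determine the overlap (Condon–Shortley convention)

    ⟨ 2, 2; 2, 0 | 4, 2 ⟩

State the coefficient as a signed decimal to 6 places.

j₁+j₂−J=0  J+j₁−j₂=4  J−j₁+j₂=4  j₁+j₂+J+1=9
(j₁±m₁, j₂±m₂, J±M) = (4,0,2,2,6,2)
P² = 13824/7
sum k=0..0:
  [0] +1/96 = 1/96
S = 1/96
C² = P²·S² = 3/14 ; C = +0.462910

+√(3/14) = +0.462910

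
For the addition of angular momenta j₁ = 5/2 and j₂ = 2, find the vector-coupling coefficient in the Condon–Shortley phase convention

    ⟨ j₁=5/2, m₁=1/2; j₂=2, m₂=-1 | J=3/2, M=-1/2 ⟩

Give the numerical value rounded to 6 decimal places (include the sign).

√[4·3!2!1!/7! · 3!2!1!3!1!2!] = √(48/35)
  +(−1)^0/∏(0,3,2,1,0,0)! = 1/12  (running 1/12)
  +(−1)^1/∏(1,2,1,0,1,1)! = -1/2  (running -5/12)
⟨..|..⟩ = √(48/35)·(-5/12) = -0.487950

-0.487950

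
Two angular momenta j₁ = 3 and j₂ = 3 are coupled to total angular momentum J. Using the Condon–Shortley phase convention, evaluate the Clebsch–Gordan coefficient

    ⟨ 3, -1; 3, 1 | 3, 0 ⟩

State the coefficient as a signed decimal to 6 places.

+√(1/6) ≈ +0.408248

√[7·3!3!3!/10! · 2!4!4!2!3!3!] = √(864/25)
  +(−1)^1/∏(1,2,3,3,0,0)! = -1/72  (running -1/72)
  +(−1)^2/∏(2,1,2,2,1,1)! = 1/8  (running 1/9)
  +(−1)^3/∏(3,0,1,1,2,2)! = -1/24  (running 5/72)
⟨..|..⟩ = √(864/25)·(5/72) = +0.408248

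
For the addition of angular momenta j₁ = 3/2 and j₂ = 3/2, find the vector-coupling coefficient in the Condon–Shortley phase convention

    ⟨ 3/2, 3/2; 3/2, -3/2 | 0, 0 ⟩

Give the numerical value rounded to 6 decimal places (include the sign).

√[1·3!0!0!/4! · 3!0!0!3!0!0!] = √(9)
  +(−1)^0/∏(0,3,0,0,0,0)! = 1/6  (running 1/6)
⟨..|..⟩ = √(9)·(1/6) = +0.500000

+√(1/4) = +0.500000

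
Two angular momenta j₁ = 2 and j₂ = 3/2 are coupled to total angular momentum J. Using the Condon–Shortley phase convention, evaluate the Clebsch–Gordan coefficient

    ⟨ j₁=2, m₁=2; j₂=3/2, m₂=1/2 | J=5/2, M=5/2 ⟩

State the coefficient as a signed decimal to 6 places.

√[6·1!3!2!/7! · 4!0!2!1!5!0!] = √(576/7)
  +(−1)^0/∏(0,1,0,2,3,0)! = 1/12  (running 1/12)
⟨..|..⟩ = √(576/7)·(1/12) = +0.755929

+√(4/7) ≈ +0.755929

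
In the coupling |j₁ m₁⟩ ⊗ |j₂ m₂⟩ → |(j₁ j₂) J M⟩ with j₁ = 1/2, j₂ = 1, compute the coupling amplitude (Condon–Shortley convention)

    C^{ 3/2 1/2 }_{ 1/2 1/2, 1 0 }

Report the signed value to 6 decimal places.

+0.816497

triangle: 0!·1!·2!/4! = 2/24
(j±m)!: 1!·0!·1!·1!·2!·1! = 2
prefactor² = (2J+1)·Δ·N² = 2/3
  k=0: +1/(0!·0!·0!·1!·1!·1!) = 1
Σ = 1  ⇒  CG² = 2/3·1² = 2/3
CG = +√(2/3) = +0.816497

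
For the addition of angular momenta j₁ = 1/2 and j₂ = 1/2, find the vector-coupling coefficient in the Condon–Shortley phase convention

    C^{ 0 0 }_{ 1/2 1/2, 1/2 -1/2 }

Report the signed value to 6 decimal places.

+0.707107

triangle: 1!×0!×0!/2! = 1/2
(j±m)!: 1!×0!×0!×1!×0!×0! = 1
prefactor² = (2J+1)×Δ×N² = 1/2
  k=0: +1/(0!×1!×0!×0!×0!×0!) = 1
Σ = 1  ⇒  CG² = 1/2×1² = 1/2
CG = +√(1/2) = +0.707107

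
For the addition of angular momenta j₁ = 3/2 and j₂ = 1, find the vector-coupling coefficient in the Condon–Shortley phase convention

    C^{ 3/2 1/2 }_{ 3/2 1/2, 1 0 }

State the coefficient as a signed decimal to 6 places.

triangle: 1!·2!·1!/5! = 2/120
(j±m)!: 2!·1!·1!·1!·2!·1! = 4
prefactor² = (2J+1)·Δ·N² = 4/15
  k=0: +1/(0!·1!·1!·1!·1!·0!) = 1
  k=1: −1/(1!·0!·0!·0!·2!·1!) = -1/2
Σ = 1/2  ⇒  CG² = 4/15·1/2² = 1/15
CG = +√(1/15) = +0.258199

+0.258199  (= +√(1/15))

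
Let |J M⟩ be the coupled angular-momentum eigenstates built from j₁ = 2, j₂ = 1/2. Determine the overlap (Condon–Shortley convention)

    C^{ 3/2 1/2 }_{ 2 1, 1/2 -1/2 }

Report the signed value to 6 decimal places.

+0.774597  (= +√(3/5))

triangle: 1!×3!×0!/5! = 6/120
(j±m)!: 3!×1!×0!×1!×2!×1! = 12
prefactor² = (2J+1)×Δ×N² = 12/5
  k=0: +1/(0!×1!×1!×0!×2!×0!) = 1/2
Σ = 1/2  ⇒  CG² = 12/5×1/2² = 3/5
CG = +√(3/5) = +0.774597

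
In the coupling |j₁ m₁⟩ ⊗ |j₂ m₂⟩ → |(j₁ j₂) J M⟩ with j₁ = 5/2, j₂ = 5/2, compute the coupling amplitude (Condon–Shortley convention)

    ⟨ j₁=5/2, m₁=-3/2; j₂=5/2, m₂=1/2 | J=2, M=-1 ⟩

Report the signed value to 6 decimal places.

+0.377964  (= +√(1/7))

j₁+j₂−J=3  J+j₁−j₂=2  J−j₁+j₂=2  j₁+j₂+J+1=8
(j₁±m₁, j₂±m₂, J±M) = (1,4,3,2,1,3)
P² = 36/7
sum k=2..3:
  [2] +1/4 = 1/4
  [3] −1/12 = -1/12
S = 1/6
C² = P²·S² = 1/7 ; C = +0.377964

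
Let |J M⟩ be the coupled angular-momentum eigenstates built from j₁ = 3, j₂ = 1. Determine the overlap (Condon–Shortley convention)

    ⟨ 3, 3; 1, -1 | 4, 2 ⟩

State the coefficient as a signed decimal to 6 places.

+0.188982  (= +√(1/28))

√[9·0!6!2!/9! · 6!0!0!2!6!2!] = √(518400/7)
  +(−1)^0/∏(0,0,0,0,6,2)! = 1/1440  (running 1/1440)
⟨..|..⟩ = √(518400/7)·(1/1440) = +0.188982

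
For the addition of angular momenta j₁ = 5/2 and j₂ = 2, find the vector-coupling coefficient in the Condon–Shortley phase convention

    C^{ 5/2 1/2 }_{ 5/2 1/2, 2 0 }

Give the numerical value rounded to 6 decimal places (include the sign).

−√(8/35) ≈ -0.478091

√[6·2!3!2!/8! · 3!2!2!2!3!2!] = √(72/35)
  +(−1)^0/∏(0,2,2,2,1,0)! = 1/8  (running 1/8)
  +(−1)^1/∏(1,1,1,1,2,1)! = -1/2  (running -3/8)
  +(−1)^2/∏(2,0,0,0,3,2)! = 1/24  (running -1/3)
⟨..|..⟩ = √(72/35)·(-1/3) = -0.478091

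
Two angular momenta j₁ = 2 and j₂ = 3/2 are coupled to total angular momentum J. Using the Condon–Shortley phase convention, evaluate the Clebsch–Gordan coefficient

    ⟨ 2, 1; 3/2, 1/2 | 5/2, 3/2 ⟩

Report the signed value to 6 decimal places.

j₁+j₂−J=1  J+j₁−j₂=3  J−j₁+j₂=2  j₁+j₂+J+1=7
(j₁±m₁, j₂±m₂, J±M) = (3,1,2,1,4,1)
P² = 144/35
sum k=0..1:
  [0] +1/4 = 1/4
  [1] −1/6 = -1/6
S = 1/12
C² = P²·S² = 1/35 ; C = +0.169031

+0.169031  (= +√(1/35))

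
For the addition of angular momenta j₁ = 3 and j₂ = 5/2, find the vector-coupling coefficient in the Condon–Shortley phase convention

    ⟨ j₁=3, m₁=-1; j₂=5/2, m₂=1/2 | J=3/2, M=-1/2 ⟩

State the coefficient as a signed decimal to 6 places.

√[4·4!2!1!/8! · 2!4!3!2!1!2!] = √(192/35)
  +(−1)^2/∏(2,2,2,1,0,0)! = 1/8  (running 1/8)
  +(−1)^3/∏(3,1,1,0,1,1)! = -1/6  (running -1/24)
⟨..|..⟩ = √(192/35)·(-1/24) = -0.097590

−√(1/105) = -0.097590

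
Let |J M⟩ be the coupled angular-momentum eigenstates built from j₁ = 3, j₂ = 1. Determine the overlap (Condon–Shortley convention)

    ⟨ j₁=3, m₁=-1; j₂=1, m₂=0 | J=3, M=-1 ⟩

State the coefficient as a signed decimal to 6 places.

-0.288675

j₁+j₂−J=1  J+j₁−j₂=5  J−j₁+j₂=1  j₁+j₂+J+1=8
(j₁±m₁, j₂±m₂, J±M) = (2,4,1,1,2,4)
P² = 48
sum k=0..1:
  [0] +1/24 = 1/24
  [1] −1/12 = -1/12
S = -1/24
C² = P²·S² = 1/12 ; C = -0.288675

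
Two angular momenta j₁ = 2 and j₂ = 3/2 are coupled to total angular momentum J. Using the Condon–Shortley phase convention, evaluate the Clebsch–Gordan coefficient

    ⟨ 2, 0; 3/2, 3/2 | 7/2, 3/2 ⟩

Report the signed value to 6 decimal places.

+√(2/7) = +0.534522

triangle: 0!*4!*3!/8! = 144/40320
(j±m)!: 2!*2!*3!*0!*5!*2! = 5760
prefactor² = (2J+1)*Δ*N² = 1152/7
  k=0: +1/(0!*0!*2!*3!*2!*0!) = 1/24
Σ = 1/24  ⇒  CG² = 1152/7*1/24² = 2/7
CG = +√(2/7) = +0.534522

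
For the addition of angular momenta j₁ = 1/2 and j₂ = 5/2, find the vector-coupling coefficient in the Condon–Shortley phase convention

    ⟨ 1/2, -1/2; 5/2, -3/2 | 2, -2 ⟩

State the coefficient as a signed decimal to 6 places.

-0.408248

triangle: 1!·0!·4!/6! = 24/720
(j±m)!: 0!·1!·1!·4!·0!·4! = 576
prefactor² = (2J+1)·Δ·N² = 96
  k=1: −1/(1!·0!·0!·0!·0!·4!) = -1/24
Σ = -1/24  ⇒  CG² = 96·(-1/24)² = 1/6
CG = −√(1/6) = -0.408248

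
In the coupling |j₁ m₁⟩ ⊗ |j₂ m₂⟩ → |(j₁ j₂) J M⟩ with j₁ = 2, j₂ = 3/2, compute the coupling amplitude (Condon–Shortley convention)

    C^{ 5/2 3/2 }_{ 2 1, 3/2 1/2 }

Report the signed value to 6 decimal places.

+√(1/35) ≈ +0.169031

√[6·1!3!2!/7! · 3!1!2!1!4!1!] = √(144/35)
  +(−1)^0/∏(0,1,1,2,2,0)! = 1/4  (running 1/4)
  +(−1)^1/∏(1,0,0,1,3,1)! = -1/6  (running 1/12)
⟨..|..⟩ = √(144/35)·(1/12) = +0.169031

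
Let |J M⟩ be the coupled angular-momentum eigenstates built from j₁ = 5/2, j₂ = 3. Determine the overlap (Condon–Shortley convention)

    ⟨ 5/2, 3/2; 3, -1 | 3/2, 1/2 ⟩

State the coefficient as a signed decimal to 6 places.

-0.483046

j₁+j₂−J=4  J+j₁−j₂=1  J−j₁+j₂=2  j₁+j₂+J+1=8
(j₁±m₁, j₂±m₂, J±M) = (4,1,2,4,2,1)
P² = 384/35
sum k=0..1:
  [0] +1/48 = 1/48
  [1] −1/6 = -1/6
S = -7/48
C² = P²·S² = 7/30 ; C = -0.483046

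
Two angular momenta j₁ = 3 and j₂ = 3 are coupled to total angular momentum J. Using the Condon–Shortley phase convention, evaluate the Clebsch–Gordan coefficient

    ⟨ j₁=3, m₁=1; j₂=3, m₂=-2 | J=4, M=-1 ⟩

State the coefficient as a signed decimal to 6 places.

+0.455842

√[9·2!4!4!/11! · 4!2!1!5!3!5!] = √(82944/77)
  +(−1)^0/∏(0,2,2,1,2,3)! = 1/48  (running 1/48)
  +(−1)^1/∏(1,1,1,0,3,4)! = -1/144  (running 1/72)
⟨..|..⟩ = √(82944/77)·(1/72) = +0.455842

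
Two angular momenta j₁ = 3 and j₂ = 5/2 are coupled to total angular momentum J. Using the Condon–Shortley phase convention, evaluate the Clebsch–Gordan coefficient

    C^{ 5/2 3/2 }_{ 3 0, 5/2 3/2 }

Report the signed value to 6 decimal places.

j₁+j₂−J=3  J+j₁−j₂=3  J−j₁+j₂=2  j₁+j₂+J+1=9
(j₁±m₁, j₂±m₂, J±M) = (3,3,4,1,4,1)
P² = 864/35
sum k=2..3:
  [2] +1/8 = 1/8
  [3] −1/36 = -1/36
S = 7/72
C² = P²·S² = 7/30 ; C = +0.483046

+√(7/30) ≈ +0.483046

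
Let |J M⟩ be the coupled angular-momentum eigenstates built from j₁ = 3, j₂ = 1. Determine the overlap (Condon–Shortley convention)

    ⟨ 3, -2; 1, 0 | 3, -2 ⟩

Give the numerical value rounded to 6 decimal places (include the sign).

√[7·1!5!1!/8! · 1!5!1!1!1!5!] = √(300)
  +(−1)^0/∏(0,1,5,1,0,0)! = 1/120  (running 1/120)
  +(−1)^1/∏(1,0,4,0,1,1)! = -1/24  (running -1/30)
⟨..|..⟩ = √(300)·(-1/30) = -0.577350

−√(1/3) = -0.577350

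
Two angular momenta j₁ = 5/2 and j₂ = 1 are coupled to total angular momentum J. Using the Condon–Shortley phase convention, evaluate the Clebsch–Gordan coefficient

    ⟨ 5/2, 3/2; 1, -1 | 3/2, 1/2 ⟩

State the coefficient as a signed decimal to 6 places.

+√(2/5) = +0.632456

triangle: 2!×3!×0!/6! = 12/720
(j±m)!: 4!×1!×0!×2!×2!×1! = 96
prefactor² = (2J+1)×Δ×N² = 32/5
  k=0: +1/(0!×2!×1!×0!×2!×0!) = 1/4
Σ = 1/4  ⇒  CG² = 32/5×1/4² = 2/5
CG = +√(2/5) = +0.632456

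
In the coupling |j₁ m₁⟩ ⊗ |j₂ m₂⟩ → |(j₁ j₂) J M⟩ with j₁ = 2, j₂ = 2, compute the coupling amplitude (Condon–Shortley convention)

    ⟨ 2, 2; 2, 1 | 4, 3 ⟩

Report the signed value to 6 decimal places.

triangle: 0!×4!×4!/9! = 576/362880
(j±m)!: 4!×0!×3!×1!×7!×1! = 725760
prefactor² = (2J+1)×Δ×N² = 10368
  k=0: +1/(0!×0!×0!×3!×4!×1!) = 1/144
Σ = 1/144  ⇒  CG² = 10368×1/144² = 1/2
CG = +√(1/2) = +0.707107

+0.707107  (= +√(1/2))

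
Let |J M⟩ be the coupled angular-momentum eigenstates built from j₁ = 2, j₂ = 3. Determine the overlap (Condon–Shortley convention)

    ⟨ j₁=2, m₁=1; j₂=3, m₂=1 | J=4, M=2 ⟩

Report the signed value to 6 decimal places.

+0.188982

√[9·1!3!5!/10! · 3!1!4!2!6!2!] = √(5184/7)
  +(−1)^0/∏(0,1,1,4,2,1)! = 1/48  (running 1/48)
  +(−1)^1/∏(1,0,0,3,3,2)! = -1/72  (running 1/144)
⟨..|..⟩ = √(5184/7)·(1/144) = +0.188982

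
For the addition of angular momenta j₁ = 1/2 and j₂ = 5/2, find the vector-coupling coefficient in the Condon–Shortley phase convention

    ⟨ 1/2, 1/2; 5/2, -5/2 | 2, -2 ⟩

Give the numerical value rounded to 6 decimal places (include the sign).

j₁+j₂−J=1  J+j₁−j₂=0  J−j₁+j₂=4  j₁+j₂+J+1=6
(j₁±m₁, j₂±m₂, J±M) = (1,0,0,5,0,4)
P² = 480
sum k=0..0:
  [0] +1/24 = 1/24
S = 1/24
C² = P²·S² = 5/6 ; C = +0.912871

+0.912871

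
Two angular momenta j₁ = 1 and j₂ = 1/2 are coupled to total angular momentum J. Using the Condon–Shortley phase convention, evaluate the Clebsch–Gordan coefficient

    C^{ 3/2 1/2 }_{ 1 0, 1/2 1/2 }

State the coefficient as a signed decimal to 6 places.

+0.816497  (= +√(2/3))

j₁+j₂−J=0  J+j₁−j₂=2  J−j₁+j₂=1  j₁+j₂+J+1=4
(j₁±m₁, j₂±m₂, J±M) = (1,1,1,0,2,1)
P² = 2/3
sum k=0..0:
  [0] +1/1 = 1
S = 1
C² = P²·S² = 2/3 ; C = +0.816497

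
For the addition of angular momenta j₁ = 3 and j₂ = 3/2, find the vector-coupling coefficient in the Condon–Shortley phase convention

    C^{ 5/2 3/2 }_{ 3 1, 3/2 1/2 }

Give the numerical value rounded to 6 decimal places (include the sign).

j₁+j₂−J=2  J+j₁−j₂=4  J−j₁+j₂=1  j₁+j₂+J+1=8
(j₁±m₁, j₂±m₂, J±M) = (4,2,2,1,4,1)
P² = 576/35
sum k=1..2:
  [1] −1/6 = -1/6
  [2] +1/48 = 1/48
S = -7/48
C² = P²·S² = 7/20 ; C = -0.591608

-0.591608  (= −√(7/20))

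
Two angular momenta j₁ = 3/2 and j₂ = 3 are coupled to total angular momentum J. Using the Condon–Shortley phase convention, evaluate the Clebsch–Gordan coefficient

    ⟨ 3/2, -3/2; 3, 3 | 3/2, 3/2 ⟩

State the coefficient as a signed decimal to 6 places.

√[4·3!0!3!/7! · 0!3!6!0!3!0!] = √(5184/7)
  +(−1)^3/∏(3,0,0,3,0,0)! = -1/36  (running -1/36)
⟨..|..⟩ = √(5184/7)·(-1/36) = -0.755929

−√(4/7) = -0.755929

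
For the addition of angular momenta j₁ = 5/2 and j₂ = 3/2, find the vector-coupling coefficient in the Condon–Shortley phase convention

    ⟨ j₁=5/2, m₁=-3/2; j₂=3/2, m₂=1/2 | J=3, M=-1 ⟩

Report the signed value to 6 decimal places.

√[7·1!4!2!/8! · 1!4!2!1!2!4!] = √(96/5)
  +(−1)^0/∏(0,1,4,2,0,0)! = 1/48  (running 1/48)
  +(−1)^1/∏(1,0,3,1,1,1)! = -1/6  (running -7/48)
⟨..|..⟩ = √(96/5)·(-7/48) = -0.639010

−√(49/120) = -0.639010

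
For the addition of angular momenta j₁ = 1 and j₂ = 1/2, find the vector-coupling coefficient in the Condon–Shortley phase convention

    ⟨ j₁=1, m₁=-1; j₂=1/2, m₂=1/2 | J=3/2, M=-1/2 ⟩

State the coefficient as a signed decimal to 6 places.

+0.577350

triangle: 0!×2!×1!/4! = 2/24
(j±m)!: 0!×2!×1!×0!×1!×2! = 4
prefactor² = (2J+1)×Δ×N² = 4/3
  k=0: +1/(0!×0!×2!×1!×0!×0!) = 1/2
Σ = 1/2  ⇒  CG² = 4/3×1/2² = 1/3
CG = +√(1/3) = +0.577350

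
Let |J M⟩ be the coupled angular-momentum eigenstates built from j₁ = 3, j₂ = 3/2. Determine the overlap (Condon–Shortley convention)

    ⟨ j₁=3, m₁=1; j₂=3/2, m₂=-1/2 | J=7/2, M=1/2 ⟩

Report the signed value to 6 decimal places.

+√(2/7) ≈ +0.534522

√[8·1!5!2!/9! · 4!2!1!2!4!3!] = √(512/7)
  +(−1)^0/∏(0,1,2,1,3,1)! = 1/12  (running 1/12)
  +(−1)^1/∏(1,0,1,0,4,2)! = -1/48  (running 1/16)
⟨..|..⟩ = √(512/7)·(1/16) = +0.534522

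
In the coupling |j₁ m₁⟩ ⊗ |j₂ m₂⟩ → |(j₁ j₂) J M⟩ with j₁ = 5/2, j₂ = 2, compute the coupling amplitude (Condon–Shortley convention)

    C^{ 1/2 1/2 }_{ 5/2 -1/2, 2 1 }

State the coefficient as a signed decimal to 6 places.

j₁+j₂−J=4  J+j₁−j₂=1  J−j₁+j₂=0  j₁+j₂+J+1=6
(j₁±m₁, j₂±m₂, J±M) = (2,3,3,1,1,0)
P² = 24/5
sum k=3..3:
  [3] −1/6 = -1/6
S = -1/6
C² = P²·S² = 2/15 ; C = -0.365148

-0.365148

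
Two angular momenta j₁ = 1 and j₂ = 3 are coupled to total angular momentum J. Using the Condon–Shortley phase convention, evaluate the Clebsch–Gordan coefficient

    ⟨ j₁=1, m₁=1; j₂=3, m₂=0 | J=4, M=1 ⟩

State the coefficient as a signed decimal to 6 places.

√[9·0!2!6!/9! · 2!0!3!3!5!3!] = √(12960/7)
  +(−1)^0/∏(0,0,0,3,2,3)! = 1/72  (running 1/72)
⟨..|..⟩ = √(12960/7)·(1/72) = +0.597614

+0.597614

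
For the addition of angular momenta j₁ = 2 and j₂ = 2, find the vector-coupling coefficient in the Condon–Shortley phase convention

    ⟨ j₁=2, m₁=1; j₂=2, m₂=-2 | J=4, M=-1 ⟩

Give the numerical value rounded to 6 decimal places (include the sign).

j₁+j₂−J=0  J+j₁−j₂=4  J−j₁+j₂=4  j₁+j₂+J+1=9
(j₁±m₁, j₂±m₂, J±M) = (3,1,0,4,3,5)
P² = 10368/7
sum k=0..0:
  [0] +1/144 = 1/144
S = 1/144
C² = P²·S² = 1/14 ; C = +0.267261

+0.267261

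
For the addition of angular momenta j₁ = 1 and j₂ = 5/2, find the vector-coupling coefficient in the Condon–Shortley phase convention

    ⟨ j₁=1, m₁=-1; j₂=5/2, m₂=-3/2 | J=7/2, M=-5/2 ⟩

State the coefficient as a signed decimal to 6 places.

j₁+j₂−J=0  J+j₁−j₂=2  J−j₁+j₂=5  j₁+j₂+J+1=8
(j₁±m₁, j₂±m₂, J±M) = (0,2,1,4,1,6)
P² = 11520/7
sum k=0..0:
  [0] +1/48 = 1/48
S = 1/48
C² = P²·S² = 5/7 ; C = +0.845154

+√(5/7) ≈ +0.845154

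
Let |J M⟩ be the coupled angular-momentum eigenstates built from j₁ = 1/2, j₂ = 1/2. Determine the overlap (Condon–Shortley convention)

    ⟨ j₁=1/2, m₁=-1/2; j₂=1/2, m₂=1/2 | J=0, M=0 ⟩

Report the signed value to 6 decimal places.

-0.707107

√[1·1!0!0!/2! · 0!1!1!0!0!0!] = √(1/2)
  +(−1)^1/∏(1,0,0,0,0,0)! = -1  (running -1)
⟨..|..⟩ = √(1/2)·(-1) = -0.707107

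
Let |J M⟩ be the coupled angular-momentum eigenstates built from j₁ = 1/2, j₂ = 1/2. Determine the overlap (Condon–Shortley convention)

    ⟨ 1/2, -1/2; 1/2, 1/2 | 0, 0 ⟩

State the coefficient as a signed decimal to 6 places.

triangle: 1!·0!·0!/2! = 1/2
(j±m)!: 0!·1!·1!·0!·0!·0! = 1
prefactor² = (2J+1)·Δ·N² = 1/2
  k=1: −1/(1!·0!·0!·0!·0!·0!) = -1
Σ = -1  ⇒  CG² = 1/2·(-1)² = 1/2
CG = −√(1/2) = -0.707107

−√(1/2) ≈ -0.707107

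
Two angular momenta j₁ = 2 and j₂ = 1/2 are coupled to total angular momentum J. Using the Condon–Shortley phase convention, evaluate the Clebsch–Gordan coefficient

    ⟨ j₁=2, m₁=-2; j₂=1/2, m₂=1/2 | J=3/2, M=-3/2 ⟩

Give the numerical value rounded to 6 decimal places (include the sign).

√[4·1!3!0!/5! · 0!4!1!0!0!3!] = √(144/5)
  +(−1)^1/∏(1,0,3,0,0,0)! = -1/6  (running -1/6)
⟨..|..⟩ = √(144/5)·(-1/6) = -0.894427

−√(4/5) ≈ -0.894427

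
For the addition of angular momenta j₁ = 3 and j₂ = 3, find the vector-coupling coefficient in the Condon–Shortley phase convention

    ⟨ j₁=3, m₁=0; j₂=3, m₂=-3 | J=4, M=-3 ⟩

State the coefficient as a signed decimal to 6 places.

+0.639602

j₁+j₂−J=2  J+j₁−j₂=4  J−j₁+j₂=4  j₁+j₂+J+1=11
(j₁±m₁, j₂±m₂, J±M) = (3,3,0,6,1,7)
P² = 373248/11
sum k=0..0:
  [0] +1/288 = 1/288
S = 1/288
C² = P²·S² = 9/22 ; C = +0.639602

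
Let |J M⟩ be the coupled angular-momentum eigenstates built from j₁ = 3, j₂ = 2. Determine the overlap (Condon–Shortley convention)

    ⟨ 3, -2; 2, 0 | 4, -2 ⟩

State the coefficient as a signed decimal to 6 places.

triangle: 1!*5!*3!/10! = 720/3628800
(j±m)!: 1!*5!*2!*2!*2!*6! = 691200
prefactor² = (2J+1)*Δ*N² = 8640/7
  k=0: +1/(0!*1!*5!*2!*0!*1!) = 1/240
  k=1: −1/(1!*0!*4!*1!*1!*2!) = -1/48
Σ = -1/60  ⇒  CG² = 8640/7*(-1/60)² = 12/35
CG = −√(12/35) = -0.585540

−√(12/35) ≈ -0.585540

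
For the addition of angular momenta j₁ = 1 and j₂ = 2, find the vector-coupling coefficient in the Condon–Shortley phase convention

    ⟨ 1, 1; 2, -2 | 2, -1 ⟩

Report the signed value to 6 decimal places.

+0.577350  (= +√(1/3))

√[5·1!1!3!/6! · 2!0!0!4!1!3!] = √(12)
  +(−1)^0/∏(0,1,0,0,1,3)! = 1/6  (running 1/6)
⟨..|..⟩ = √(12)·(1/6) = +0.577350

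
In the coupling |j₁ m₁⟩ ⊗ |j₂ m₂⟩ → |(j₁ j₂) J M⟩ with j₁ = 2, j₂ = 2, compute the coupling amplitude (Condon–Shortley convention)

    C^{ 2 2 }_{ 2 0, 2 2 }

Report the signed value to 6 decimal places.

√[5·2!2!2!/7! · 2!2!4!0!4!0!] = √(128/7)
  +(−1)^2/∏(2,0,0,2,2,0)! = 1/8  (running 1/8)
⟨..|..⟩ = √(128/7)·(1/8) = +0.534522

+√(2/7) = +0.534522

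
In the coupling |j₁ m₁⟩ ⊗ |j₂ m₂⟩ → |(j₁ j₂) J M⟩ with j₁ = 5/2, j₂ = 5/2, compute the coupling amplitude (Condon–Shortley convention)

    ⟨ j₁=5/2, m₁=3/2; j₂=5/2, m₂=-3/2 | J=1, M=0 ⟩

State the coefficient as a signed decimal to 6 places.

-0.358569  (= −√(9/70))

triangle: 4!×1!×1!/7! = 24/5040
(j±m)!: 4!×1!×1!×4!×1!×1! = 576
prefactor² = (2J+1)×Δ×N² = 288/35
  k=0: +1/(0!×4!×1!×1!×0!×0!) = 1/24
  k=1: −1/(1!×3!×0!×0!×1!×1!) = -1/6
Σ = -1/8  ⇒  CG² = 288/35×(-1/8)² = 9/70
CG = −√(9/70) = -0.358569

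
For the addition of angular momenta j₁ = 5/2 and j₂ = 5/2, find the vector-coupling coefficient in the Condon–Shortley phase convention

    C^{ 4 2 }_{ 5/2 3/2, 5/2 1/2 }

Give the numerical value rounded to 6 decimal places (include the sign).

+√(5/28) ≈ +0.422577

√[9·1!4!4!/10! · 4!1!3!2!6!2!] = √(20736/35)
  +(−1)^0/∏(0,1,1,3,3,1)! = 1/36  (running 1/36)
  +(−1)^1/∏(1,0,0,2,4,2)! = -1/96  (running 5/288)
⟨..|..⟩ = √(20736/35)·(5/288) = +0.422577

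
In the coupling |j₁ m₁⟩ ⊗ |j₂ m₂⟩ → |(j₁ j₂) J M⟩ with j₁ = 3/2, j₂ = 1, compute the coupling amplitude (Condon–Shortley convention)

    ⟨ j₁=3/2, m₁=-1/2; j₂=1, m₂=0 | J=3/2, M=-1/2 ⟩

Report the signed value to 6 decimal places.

j₁+j₂−J=1  J+j₁−j₂=2  J−j₁+j₂=1  j₁+j₂+J+1=5
(j₁±m₁, j₂±m₂, J±M) = (1,2,1,1,1,2)
P² = 4/15
sum k=0..1:
  [0] +1/2 = 1/2
  [1] −1/1 = -1
S = -1/2
C² = P²·S² = 1/15 ; C = -0.258199

−√(1/15) ≈ -0.258199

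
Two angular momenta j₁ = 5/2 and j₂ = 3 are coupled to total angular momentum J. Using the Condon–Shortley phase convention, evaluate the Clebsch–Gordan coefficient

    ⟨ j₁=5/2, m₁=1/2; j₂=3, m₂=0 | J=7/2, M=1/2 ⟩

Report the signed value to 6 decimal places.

−√(4/21) ≈ -0.436436

triangle: 2!×3!×4!/10! = 288/3628800
(j±m)!: 3!×2!×3!×3!×4!×3! = 62208
prefactor² = (2J+1)×Δ×N² = 6912/175
  k=0: +1/(0!×2!×2!×3!×1!×1!) = 1/24
  k=1: −1/(1!×1!×1!×2!×2!×2!) = -1/8
  k=2: +1/(2!×0!×0!×1!×3!×3!) = 1/72
Σ = -5/72  ⇒  CG² = 6912/175×(-5/72)² = 4/21
CG = −√(4/21) = -0.436436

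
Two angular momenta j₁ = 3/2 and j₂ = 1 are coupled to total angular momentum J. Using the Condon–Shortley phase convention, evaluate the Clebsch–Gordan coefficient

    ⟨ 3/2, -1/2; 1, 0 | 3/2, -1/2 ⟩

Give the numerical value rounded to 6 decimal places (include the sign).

−√(1/15) = -0.258199

√[4·1!2!1!/5! · 1!2!1!1!1!2!] = √(4/15)
  +(−1)^0/∏(0,1,2,1,0,0)! = 1/2  (running 1/2)
  +(−1)^1/∏(1,0,1,0,1,1)! = -1  (running -1/2)
⟨..|..⟩ = √(4/15)·(-1/2) = -0.258199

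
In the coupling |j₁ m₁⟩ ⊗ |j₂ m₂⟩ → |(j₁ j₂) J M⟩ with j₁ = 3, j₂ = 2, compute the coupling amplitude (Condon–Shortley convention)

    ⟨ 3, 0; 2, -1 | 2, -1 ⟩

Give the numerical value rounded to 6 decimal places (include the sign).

−√(2/7) = -0.534522

triangle: 3!*3!*1!/8! = 36/40320
(j±m)!: 3!*3!*1!*3!*1!*3! = 1296
prefactor² = (2J+1)*Δ*N² = 81/14
  k=0: +1/(0!*3!*3!*1!*0!*0!) = 1/36
  k=1: −1/(1!*2!*2!*0!*1!*1!) = -1/4
Σ = -2/9  ⇒  CG² = 81/14*(-2/9)² = 2/7
CG = −√(2/7) = -0.534522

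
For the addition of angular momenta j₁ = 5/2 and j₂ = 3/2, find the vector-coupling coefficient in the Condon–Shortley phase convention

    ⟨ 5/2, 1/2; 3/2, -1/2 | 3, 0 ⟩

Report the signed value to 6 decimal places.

+0.447214

triangle: 1!*4!*2!/8! = 48/40320
(j±m)!: 3!*2!*1!*2!*3!*3! = 864
prefactor² = (2J+1)*Δ*N² = 36/5
  k=0: +1/(0!*1!*2!*1!*2!*1!) = 1/4
  k=1: −1/(1!*0!*1!*0!*3!*2!) = -1/12
Σ = 1/6  ⇒  CG² = 36/5*1/6² = 1/5
CG = +√(1/5) = +0.447214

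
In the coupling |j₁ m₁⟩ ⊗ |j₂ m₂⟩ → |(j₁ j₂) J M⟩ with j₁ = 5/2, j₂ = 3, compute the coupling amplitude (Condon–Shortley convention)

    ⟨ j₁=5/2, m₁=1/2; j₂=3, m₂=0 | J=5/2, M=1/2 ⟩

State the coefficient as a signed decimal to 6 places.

√[6·3!2!3!/9! · 3!2!3!3!3!2!] = √(216/35)
  +(−1)^0/∏(0,3,2,3,0,0)! = 1/72  (running 1/72)
  +(−1)^1/∏(1,2,1,2,1,1)! = -1/4  (running -17/72)
  +(−1)^2/∏(2,1,0,1,2,2)! = 1/8  (running -1/9)
⟨..|..⟩ = √(216/35)·(-1/9) = -0.276026

-0.276026  (= −√(8/105))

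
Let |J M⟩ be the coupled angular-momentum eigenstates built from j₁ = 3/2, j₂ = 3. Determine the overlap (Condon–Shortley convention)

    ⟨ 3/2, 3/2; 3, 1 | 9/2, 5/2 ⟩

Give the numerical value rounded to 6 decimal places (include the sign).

triangle: 0!×3!×6!/10! = 4320/3628800
(j±m)!: 3!×0!×4!×2!×7!×2! = 2903040
prefactor² = (2J+1)×Δ×N² = 34560
  k=0: +1/(0!×0!×0!×4!×3!×2!) = 1/288
Σ = 1/288  ⇒  CG² = 34560×1/288² = 5/12
CG = +√(5/12) = +0.645497

+√(5/12) ≈ +0.645497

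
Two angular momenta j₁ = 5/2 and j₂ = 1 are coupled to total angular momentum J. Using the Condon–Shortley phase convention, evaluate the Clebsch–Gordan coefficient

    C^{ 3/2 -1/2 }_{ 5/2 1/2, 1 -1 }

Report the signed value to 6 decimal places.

+√(1/5) ≈ +0.447214

triangle: 2!*3!*0!/6! = 12/720
(j±m)!: 3!*2!*0!*2!*1!*2! = 48
prefactor² = (2J+1)*Δ*N² = 16/5
  k=0: +1/(0!*2!*2!*0!*1!*0!) = 1/4
Σ = 1/4  ⇒  CG² = 16/5*1/4² = 1/5
CG = +√(1/5) = +0.447214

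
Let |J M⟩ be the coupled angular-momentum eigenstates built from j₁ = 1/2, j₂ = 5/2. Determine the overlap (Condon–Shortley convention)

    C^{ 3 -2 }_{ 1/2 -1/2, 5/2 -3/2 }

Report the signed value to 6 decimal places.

j₁+j₂−J=0  J+j₁−j₂=1  J−j₁+j₂=5  j₁+j₂+J+1=7
(j₁±m₁, j₂±m₂, J±M) = (0,1,1,4,1,5)
P² = 480
sum k=0..0:
  [0] +1/24 = 1/24
S = 1/24
C² = P²·S² = 5/6 ; C = +0.912871

+0.912871  (= +√(5/6))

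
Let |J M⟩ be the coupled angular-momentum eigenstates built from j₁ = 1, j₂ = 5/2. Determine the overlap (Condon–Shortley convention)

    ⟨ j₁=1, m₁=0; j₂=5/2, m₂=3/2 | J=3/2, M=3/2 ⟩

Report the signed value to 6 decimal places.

−√(4/15) = -0.516398

√[4·2!0!3!/6! · 1!1!4!1!3!0!] = √(48/5)
  +(−1)^1/∏(1,1,0,3,0,0)! = -1/6  (running -1/6)
⟨..|..⟩ = √(48/5)·(-1/6) = -0.516398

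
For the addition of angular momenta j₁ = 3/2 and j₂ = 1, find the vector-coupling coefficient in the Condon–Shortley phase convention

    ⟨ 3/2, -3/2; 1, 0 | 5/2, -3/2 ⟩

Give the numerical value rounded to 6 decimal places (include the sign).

j₁+j₂−J=0  J+j₁−j₂=3  J−j₁+j₂=2  j₁+j₂+J+1=6
(j₁±m₁, j₂±m₂, J±M) = (0,3,1,1,1,4)
P² = 72/5
sum k=0..0:
  [0] +1/6 = 1/6
S = 1/6
C² = P²·S² = 2/5 ; C = +0.632456

+√(2/5) ≈ +0.632456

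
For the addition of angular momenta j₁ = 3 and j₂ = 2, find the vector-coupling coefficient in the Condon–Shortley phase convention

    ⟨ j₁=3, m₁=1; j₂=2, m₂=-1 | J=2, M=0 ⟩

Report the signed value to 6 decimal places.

-0.377964  (= −√(1/7))

j₁+j₂−J=3  J+j₁−j₂=3  J−j₁+j₂=1  j₁+j₂+J+1=8
(j₁±m₁, j₂±m₂, J±M) = (4,2,1,3,2,2)
P² = 36/7
sum k=0..1:
  [0] +1/12 = 1/12
  [1] −1/4 = -1/4
S = -1/6
C² = P²·S² = 1/7 ; C = -0.377964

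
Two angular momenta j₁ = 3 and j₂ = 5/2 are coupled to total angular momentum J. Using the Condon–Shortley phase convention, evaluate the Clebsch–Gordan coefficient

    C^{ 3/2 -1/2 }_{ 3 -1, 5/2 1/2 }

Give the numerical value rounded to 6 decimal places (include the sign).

j₁+j₂−J=4  J+j₁−j₂=2  J−j₁+j₂=1  j₁+j₂+J+1=8
(j₁±m₁, j₂±m₂, J±M) = (2,4,3,2,1,2)
P² = 192/35
sum k=2..3:
  [2] +1/8 = 1/8
  [3] −1/6 = -1/6
S = -1/24
C² = P²·S² = 1/105 ; C = -0.097590

-0.097590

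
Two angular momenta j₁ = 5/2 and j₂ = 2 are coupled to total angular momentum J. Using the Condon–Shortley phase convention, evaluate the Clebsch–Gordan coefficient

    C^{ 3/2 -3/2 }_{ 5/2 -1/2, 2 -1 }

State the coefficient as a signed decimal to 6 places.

triangle: 3!·2!·1!/7! = 12/5040
(j±m)!: 2!·3!·1!·3!·0!·3! = 432
prefactor² = (2J+1)·Δ·N² = 144/35
  k=1: −1/(1!·2!·2!·0!·0!·1!) = -1/4
Σ = -1/4  ⇒  CG² = 144/35·(-1/4)² = 9/35
CG = −√(9/35) = -0.507093

−√(9/35) ≈ -0.507093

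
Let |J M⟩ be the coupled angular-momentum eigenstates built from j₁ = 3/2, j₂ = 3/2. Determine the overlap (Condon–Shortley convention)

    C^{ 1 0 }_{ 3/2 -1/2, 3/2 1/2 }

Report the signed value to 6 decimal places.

√[3·2!1!1!/5! · 1!2!2!1!1!1!] = √(1/5)
  +(−1)^1/∏(1,1,1,1,0,0)! = -1  (running -1)
  +(−1)^2/∏(2,0,0,0,1,1)! = 1/2  (running -1/2)
⟨..|..⟩ = √(1/5)·(-1/2) = -0.223607

−√(1/20) = -0.223607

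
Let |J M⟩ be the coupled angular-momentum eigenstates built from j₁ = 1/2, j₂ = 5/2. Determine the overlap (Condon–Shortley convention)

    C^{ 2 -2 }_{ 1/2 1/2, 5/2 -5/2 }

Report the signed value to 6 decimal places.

√[5·1!0!4!/6! · 1!0!0!5!0!4!] = √(480)
  +(−1)^0/∏(0,1,0,0,0,4)! = 1/24  (running 1/24)
⟨..|..⟩ = √(480)·(1/24) = +0.912871

+0.912871  (= +√(5/6))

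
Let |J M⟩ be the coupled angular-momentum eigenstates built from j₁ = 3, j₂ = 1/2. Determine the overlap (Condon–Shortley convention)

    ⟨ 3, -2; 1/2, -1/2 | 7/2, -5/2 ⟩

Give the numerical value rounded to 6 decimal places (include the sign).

j₁+j₂−J=0  J+j₁−j₂=6  J−j₁+j₂=1  j₁+j₂+J+1=8
(j₁±m₁, j₂±m₂, J±M) = (1,5,0,1,1,6)
P² = 86400/7
sum k=0..0:
  [0] +1/120 = 1/120
S = 1/120
C² = P²·S² = 6/7 ; C = +0.925820

+√(6/7) = +0.925820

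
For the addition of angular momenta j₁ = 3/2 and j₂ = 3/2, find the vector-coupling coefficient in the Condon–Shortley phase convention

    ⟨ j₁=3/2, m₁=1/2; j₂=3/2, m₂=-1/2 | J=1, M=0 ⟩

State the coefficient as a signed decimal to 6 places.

−√(1/20) = -0.223607

j₁+j₂−J=2  J+j₁−j₂=1  J−j₁+j₂=1  j₁+j₂+J+1=5
(j₁±m₁, j₂±m₂, J±M) = (2,1,1,2,1,1)
P² = 1/5
sum k=0..1:
  [0] +1/2 = 1/2
  [1] −1/1 = -1
S = -1/2
C² = P²·S² = 1/20 ; C = -0.223607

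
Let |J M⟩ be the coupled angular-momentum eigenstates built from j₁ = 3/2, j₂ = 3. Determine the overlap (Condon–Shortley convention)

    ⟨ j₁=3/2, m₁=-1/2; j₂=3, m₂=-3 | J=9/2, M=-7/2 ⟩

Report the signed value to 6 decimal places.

j₁+j₂−J=0  J+j₁−j₂=3  J−j₁+j₂=6  j₁+j₂+J+1=10
(j₁±m₁, j₂±m₂, J±M) = (1,2,0,6,1,8)
P² = 691200
sum k=0..0:
  [0] +1/1440 = 1/1440
S = 1/1440
C² = P²·S² = 1/3 ; C = +0.577350

+0.577350  (= +√(1/3))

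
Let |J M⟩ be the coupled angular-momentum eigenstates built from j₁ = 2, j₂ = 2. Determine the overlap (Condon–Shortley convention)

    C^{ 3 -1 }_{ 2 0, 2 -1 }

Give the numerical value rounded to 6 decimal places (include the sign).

+0.447214  (= +√(1/5))

j₁+j₂−J=1  J+j₁−j₂=3  J−j₁+j₂=3  j₁+j₂+J+1=8
(j₁±m₁, j₂±m₂, J±M) = (2,2,1,3,2,4)
P² = 36/5
sum k=0..1:
  [0] +1/4 = 1/4
  [1] −1/12 = -1/12
S = 1/6
C² = P²·S² = 1/5 ; C = +0.447214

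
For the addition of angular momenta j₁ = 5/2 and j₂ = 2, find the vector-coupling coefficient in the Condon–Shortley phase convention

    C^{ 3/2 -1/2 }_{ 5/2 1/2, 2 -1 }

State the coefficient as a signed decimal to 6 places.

triangle: 3!·2!·1!/7! = 12/5040
(j±m)!: 3!·2!·1!·3!·1!·2! = 144
prefactor² = (2J+1)·Δ·N² = 48/35
  k=0: +1/(0!·3!·2!·1!·0!·0!) = 1/12
  k=1: −1/(1!·2!·1!·0!·1!·1!) = -1/2
Σ = -5/12  ⇒  CG² = 48/35·(-5/12)² = 5/21
CG = −√(5/21) = -0.487950

−√(5/21) = -0.487950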